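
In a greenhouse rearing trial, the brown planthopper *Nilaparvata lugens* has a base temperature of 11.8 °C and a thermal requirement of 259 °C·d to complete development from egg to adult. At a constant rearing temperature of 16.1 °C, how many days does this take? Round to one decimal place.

Daily accumulation = 16.1 − 11.8 = 4.3 DD/day.
Duration = 259 / 4.3 = 60.233 ≈ 60.2 days.

60.2 days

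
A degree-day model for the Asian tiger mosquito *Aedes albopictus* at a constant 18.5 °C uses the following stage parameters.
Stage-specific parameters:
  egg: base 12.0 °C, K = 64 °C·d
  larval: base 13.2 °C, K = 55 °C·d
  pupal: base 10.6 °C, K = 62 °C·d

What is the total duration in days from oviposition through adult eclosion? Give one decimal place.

egg: 64 / (18.5 − 12.0) = 64 / 6.5 = 9.846 d.
larval: 55 / (18.5 − 13.2) = 55 / 5.3 = 10.377 d.
pupal: 62 / (18.5 − 10.6) = 62 / 7.9 = 7.848 d.
Sum = 28.072 ≈ 28.1 days.

28.1 days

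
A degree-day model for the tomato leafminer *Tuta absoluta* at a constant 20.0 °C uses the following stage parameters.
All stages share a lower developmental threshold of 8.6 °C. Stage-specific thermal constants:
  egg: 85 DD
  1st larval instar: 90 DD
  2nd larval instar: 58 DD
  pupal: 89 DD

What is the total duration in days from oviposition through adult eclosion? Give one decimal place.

28.2 days

Daily accumulation at 20.0 °C = 20.0 − 8.6 = 11.4 DD/day.
Total K = 85 + 90 + 58 + 89 = 322 DD.
Total duration = 322 / 11.4 = 28.246 ≈ 28.2 days.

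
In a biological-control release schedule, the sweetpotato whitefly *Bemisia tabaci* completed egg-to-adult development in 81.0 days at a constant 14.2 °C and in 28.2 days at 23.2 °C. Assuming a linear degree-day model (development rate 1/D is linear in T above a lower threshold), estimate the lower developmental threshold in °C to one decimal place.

9.4 °C

Under the model K = D·(T − T_b), so D₁·(T₁ − T_b) = D₂·(T₂ − T_b).
81.0·(14.2 − T_b) = 28.2·(23.2 − T_b)
T_b = (81.0·14.2 − 28.2·23.2) / (81.0 − 28.2) = 495.96 / 52.8 = 9.393 °C ≈ 9.4 °C.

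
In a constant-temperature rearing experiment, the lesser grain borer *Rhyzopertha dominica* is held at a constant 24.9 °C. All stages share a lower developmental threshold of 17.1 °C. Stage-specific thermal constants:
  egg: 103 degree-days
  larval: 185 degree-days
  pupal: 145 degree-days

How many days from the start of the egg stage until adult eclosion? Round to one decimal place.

Daily accumulation at 24.9 °C = 24.9 − 17.1 = 7.8 DD/day.
Total K = 103 + 185 + 145 = 433 DD.
Total duration = 433 / 7.8 = 55.513 ≈ 55.5 days.

55.5 days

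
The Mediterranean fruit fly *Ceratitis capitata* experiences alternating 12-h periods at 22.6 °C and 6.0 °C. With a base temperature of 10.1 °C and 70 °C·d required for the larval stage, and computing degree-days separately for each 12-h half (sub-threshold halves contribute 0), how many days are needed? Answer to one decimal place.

Day half: max(0, 22.6 − 10.1) × 0.5 = 12.5 × 0.5 = 6.25 DD.
Night half: max(0, 6.0 − 10.1) × 0.5 = 0.0 × 0.5 = 0.00 DD.
Per 24 h: 6.25 DD/day.
Duration = 70 / 6.25 = 11.200 ≈ 11.2 days.

11.2 days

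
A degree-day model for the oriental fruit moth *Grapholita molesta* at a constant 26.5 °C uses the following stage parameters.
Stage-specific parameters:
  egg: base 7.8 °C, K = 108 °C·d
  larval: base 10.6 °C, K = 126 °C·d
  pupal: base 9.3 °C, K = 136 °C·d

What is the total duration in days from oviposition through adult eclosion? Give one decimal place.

21.6 days

egg: 108 / (26.5 − 7.8) = 108 / 18.7 = 5.775 d.
larval: 126 / (26.5 − 10.6) = 126 / 15.9 = 7.925 d.
pupal: 136 / (26.5 − 9.3) = 136 / 17.2 = 7.907 d.
Sum = 21.607 ≈ 21.6 days.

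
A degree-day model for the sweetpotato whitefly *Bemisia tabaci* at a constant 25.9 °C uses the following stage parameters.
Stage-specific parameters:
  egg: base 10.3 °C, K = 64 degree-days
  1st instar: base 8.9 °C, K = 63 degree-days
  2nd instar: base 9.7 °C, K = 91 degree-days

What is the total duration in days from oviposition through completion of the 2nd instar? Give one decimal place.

13.4 days

egg: 64 / (25.9 − 10.3) = 64 / 15.6 = 4.103 d.
1st instar: 63 / (25.9 − 8.9) = 63 / 17.0 = 3.706 d.
2nd instar: 91 / (25.9 − 9.7) = 91 / 16.2 = 5.617 d.
Sum = 13.426 ≈ 13.4 days.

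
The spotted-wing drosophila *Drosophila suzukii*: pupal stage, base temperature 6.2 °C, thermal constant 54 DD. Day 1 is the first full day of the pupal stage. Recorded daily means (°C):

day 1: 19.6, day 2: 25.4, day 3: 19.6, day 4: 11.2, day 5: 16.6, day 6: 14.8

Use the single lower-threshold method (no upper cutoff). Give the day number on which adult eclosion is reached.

day 5

Daily DD above 6.2 °C: 13.4, 19.2, 13.4, 5.0, 10.4, 8.6.
Cumulative: 13.4, 32.6, 46.0, 51.0, 61.4, 70.0.
The total first reaches 54 DD on day 5.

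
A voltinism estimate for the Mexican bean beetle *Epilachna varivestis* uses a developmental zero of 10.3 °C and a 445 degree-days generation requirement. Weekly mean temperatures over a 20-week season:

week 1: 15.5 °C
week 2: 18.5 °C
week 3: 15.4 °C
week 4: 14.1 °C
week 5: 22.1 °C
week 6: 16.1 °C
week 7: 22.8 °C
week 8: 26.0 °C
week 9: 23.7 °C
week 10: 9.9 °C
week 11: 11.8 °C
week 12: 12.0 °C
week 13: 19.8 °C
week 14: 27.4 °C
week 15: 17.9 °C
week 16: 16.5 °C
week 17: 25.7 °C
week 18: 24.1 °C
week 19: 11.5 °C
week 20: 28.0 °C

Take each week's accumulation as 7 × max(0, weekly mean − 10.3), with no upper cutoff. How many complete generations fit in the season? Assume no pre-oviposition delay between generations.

2 generations

Weekly DD (7 × max(0, T̄ − 10.3)): 36.4, 57.4, 35.7, 26.6, 82.6, 40.6, 87.5, 109.9, 93.8, 0.0, 10.5, 11.9, 66.5, 119.7, 53.2, 43.4, 107.8, 96.6, 8.4, 123.9.
Season total = 1212.4 DD.
Complete generations = ⌊1212.4 / 445⌋ = 2.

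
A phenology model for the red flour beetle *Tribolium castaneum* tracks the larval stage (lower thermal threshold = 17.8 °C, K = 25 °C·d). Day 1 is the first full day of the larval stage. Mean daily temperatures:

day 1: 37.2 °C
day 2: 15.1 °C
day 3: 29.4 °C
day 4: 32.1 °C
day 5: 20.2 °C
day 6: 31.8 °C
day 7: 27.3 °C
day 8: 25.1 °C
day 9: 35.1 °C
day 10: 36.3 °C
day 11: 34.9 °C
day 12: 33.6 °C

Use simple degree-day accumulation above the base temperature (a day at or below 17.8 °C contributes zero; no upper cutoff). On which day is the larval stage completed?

Daily DD above 17.8 °C: 19.4, 0.0, 11.6, 14.3, 2.4, 14.0, 9.5, 7.3, 17.3, 18.5, 17.1, 15.8.
Cumulative: 19.4, 19.4, 31.0, 45.3, 47.7, 61.7, 71.2, 78.5, 95.8, 114.3, 131.4, 147.2.
The total first reaches 25 DD on day 3.

day 3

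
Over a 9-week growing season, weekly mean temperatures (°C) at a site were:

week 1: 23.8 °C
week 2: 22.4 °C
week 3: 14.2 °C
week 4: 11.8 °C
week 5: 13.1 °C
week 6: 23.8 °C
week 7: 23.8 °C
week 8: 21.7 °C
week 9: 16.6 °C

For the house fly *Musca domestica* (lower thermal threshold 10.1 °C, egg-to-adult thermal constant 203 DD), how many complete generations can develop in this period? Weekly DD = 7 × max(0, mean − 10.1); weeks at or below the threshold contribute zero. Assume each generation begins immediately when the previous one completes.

2 generations

Weekly DD (7 × max(0, T̄ − 10.1)): 95.9, 86.1, 28.7, 11.9, 21.0, 95.9, 95.9, 81.2, 45.5.
Season total = 562.1 DD.
Complete generations = ⌊562.1 / 203⌋ = 2.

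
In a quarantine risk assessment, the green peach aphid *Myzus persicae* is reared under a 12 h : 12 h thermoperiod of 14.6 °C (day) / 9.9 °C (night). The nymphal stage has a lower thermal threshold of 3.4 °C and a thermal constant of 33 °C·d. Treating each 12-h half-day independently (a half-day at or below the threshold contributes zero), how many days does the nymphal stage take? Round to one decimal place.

3.7 days

Day half: max(0, 14.6 − 3.4) × 0.5 = 11.2 × 0.5 = 5.60 DD.
Night half: max(0, 9.9 − 3.4) × 0.5 = 6.5 × 0.5 = 3.25 DD.
Per 24 h: 8.85 DD/day.
Duration = 33 / 8.85 = 3.729 ≈ 3.7 days.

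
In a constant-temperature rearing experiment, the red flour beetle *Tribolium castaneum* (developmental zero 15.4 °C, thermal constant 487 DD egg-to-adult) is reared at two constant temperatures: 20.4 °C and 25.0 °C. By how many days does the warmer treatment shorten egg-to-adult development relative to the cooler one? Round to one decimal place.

At 20.4 °C: 487 / (20.4 − 15.4) = 487 / 5.0 = 97.400 d.
At 25.0 °C: 487 / (25.0 − 15.4) = 487 / 9.6 = 50.729 d.
Difference = |97.400 − 50.729| = 46.671 ≈ 46.7 days.

46.7 days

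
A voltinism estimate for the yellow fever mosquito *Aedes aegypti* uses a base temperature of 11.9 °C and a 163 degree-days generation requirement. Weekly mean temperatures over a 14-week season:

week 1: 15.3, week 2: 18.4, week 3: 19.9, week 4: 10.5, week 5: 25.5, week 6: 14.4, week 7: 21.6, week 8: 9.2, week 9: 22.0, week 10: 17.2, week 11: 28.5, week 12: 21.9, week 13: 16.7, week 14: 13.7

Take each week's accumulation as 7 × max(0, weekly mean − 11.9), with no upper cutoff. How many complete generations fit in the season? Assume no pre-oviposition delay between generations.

Weekly DD (7 × max(0, T̄ − 11.9)): 23.8, 45.5, 56.0, 0.0, 95.2, 17.5, 67.9, 0.0, 70.7, 37.1, 116.2, 70.0, 33.6, 12.6.
Season total = 646.1 DD.
Complete generations = ⌊646.1 / 163⌋ = 3.

3 generations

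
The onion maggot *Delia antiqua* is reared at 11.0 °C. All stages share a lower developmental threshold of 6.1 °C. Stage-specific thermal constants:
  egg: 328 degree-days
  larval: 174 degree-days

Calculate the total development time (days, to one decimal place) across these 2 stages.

102.4 days

Daily accumulation at 11.0 °C = 11.0 − 6.1 = 4.9 DD/day.
Total K = 328 + 174 = 502 DD.
Total duration = 502 / 4.9 = 102.449 ≈ 102.4 days.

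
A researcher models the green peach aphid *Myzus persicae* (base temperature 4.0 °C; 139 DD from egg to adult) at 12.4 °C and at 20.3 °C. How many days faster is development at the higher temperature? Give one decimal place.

At 12.4 °C: 139 / (12.4 − 4.0) = 139 / 8.4 = 16.548 d.
At 20.3 °C: 139 / (20.3 − 4.0) = 139 / 16.3 = 8.528 d.
Difference = |16.548 − 8.528| = 8.020 ≈ 8.0 days.

8.0 days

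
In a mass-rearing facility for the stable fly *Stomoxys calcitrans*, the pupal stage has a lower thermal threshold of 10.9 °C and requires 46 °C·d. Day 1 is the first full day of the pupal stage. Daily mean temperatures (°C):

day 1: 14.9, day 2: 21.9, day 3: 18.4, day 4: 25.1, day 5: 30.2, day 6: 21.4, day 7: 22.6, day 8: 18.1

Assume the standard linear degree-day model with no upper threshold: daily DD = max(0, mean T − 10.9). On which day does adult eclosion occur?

day 5

Daily DD above 10.9 °C: 4.0, 11.0, 7.5, 14.2, 19.3, 10.5, 11.7, 7.2.
Cumulative: 4.0, 15.0, 22.5, 36.7, 56.0, 66.5, 78.2, 85.4.
The total first reaches 46 DD on day 5.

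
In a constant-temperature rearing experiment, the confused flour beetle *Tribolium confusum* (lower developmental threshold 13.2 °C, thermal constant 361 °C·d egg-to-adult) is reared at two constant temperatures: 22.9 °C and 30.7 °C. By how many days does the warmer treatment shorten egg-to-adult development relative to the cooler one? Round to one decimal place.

At 22.9 °C: 361 / (22.9 − 13.2) = 361 / 9.7 = 37.216 d.
At 30.7 °C: 361 / (30.7 − 13.2) = 361 / 17.5 = 20.629 d.
Difference = |37.216 − 20.629| = 16.588 ≈ 16.6 days.

16.6 days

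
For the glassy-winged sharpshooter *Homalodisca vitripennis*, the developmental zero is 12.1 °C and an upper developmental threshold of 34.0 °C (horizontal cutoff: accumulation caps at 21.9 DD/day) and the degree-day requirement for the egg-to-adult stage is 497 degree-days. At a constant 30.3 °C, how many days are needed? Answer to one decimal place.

27.3 days

Daily accumulation = 30.3 − 12.1 = 18.2 DD/day.
Duration = 497 / 18.2 = 27.308 ≈ 27.3 days.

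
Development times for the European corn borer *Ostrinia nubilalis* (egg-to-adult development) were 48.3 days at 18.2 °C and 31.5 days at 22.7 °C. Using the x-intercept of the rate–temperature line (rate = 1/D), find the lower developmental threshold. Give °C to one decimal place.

9.8 °C

Linear rate model ⇒ the product D·(T − T_b) is constant across temperatures.
48.3·(18.2 − T_b) = 31.5·(22.7 − T_b)
T_b = (48.3·18.2 − 31.5·22.7) / (48.3 − 31.5) = 164.01 / 16.8 = 9.763 °C ≈ 9.8 °C.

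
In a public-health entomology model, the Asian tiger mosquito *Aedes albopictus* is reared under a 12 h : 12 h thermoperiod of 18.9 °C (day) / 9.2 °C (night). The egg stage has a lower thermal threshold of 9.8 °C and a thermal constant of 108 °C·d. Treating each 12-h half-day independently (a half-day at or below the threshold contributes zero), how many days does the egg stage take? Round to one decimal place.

Day half: max(0, 18.9 − 9.8) × 0.5 = 9.1 × 0.5 = 4.55 DD.
Night half: max(0, 9.2 − 9.8) × 0.5 = 0.0 × 0.5 = 0.00 DD.
Per 24 h: 4.55 DD/day.
Duration = 108 / 4.55 = 23.736 ≈ 23.7 days.

23.7 days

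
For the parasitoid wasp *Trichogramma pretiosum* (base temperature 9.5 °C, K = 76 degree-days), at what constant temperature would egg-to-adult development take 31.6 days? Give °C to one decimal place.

11.9 °C

Required daily accumulation = 76 / 31.6 = 2.405 DD/day.
T = T_base + 2.405 = 9.5 + 2.405 = 11.905 ≈ 11.9 °C.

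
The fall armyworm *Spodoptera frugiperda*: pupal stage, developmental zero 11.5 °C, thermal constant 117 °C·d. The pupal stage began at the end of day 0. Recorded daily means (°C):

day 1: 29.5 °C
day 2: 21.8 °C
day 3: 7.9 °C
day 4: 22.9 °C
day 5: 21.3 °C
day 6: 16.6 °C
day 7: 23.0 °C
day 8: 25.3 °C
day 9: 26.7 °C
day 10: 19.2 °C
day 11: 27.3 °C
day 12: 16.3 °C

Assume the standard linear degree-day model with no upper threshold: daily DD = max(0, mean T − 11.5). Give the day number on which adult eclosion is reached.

Daily DD above 11.5 °C: 18.0, 10.3, 0.0, 11.4, 9.8, 5.1, 11.5, 13.8, 15.2, 7.7, 15.8, 4.8.
Cumulative: 18.0, 28.3, 28.3, 39.7, 49.5, 54.6, 66.1, 79.9, 95.1, 102.8, 118.6, 123.4.
The total first reaches 117 DD on day 11.

day 11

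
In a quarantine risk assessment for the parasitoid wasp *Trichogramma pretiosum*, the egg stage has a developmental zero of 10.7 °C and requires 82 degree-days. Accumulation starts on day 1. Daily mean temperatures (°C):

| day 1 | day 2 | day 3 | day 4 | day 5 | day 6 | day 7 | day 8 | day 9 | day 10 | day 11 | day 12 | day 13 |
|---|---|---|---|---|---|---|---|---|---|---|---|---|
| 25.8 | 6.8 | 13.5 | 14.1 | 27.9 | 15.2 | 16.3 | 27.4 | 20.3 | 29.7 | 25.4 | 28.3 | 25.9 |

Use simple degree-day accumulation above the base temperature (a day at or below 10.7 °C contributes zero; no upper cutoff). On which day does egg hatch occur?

Daily DD above 10.7 °C: 15.1, 0.0, 2.8, 3.4, 17.2, 4.5, 5.6, 16.7, 9.6, 19.0, 14.7, 17.6, 15.2.
Cumulative: 15.1, 15.1, 17.9, 21.3, 38.5, 43.0, 48.6, 65.3, 74.9, 93.9, 108.6, 126.2, 141.4.
The total first reaches 82 DD on day 10.

day 10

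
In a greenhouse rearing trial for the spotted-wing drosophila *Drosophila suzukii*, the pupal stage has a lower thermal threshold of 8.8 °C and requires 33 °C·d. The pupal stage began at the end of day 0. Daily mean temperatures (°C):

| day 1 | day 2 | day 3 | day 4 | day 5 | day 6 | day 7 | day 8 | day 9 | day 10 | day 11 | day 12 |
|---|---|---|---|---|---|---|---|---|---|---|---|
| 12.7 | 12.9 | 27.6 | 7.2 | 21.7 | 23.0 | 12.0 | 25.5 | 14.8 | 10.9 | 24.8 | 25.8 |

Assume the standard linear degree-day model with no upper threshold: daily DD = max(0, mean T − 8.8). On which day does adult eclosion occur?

day 5

Daily DD above 8.8 °C: 3.9, 4.1, 18.8, 0.0, 12.9, 14.2, 3.2, 16.7, 6.0, 2.1, 16.0, 17.0.
Cumulative: 3.9, 8.0, 26.8, 26.8, 39.7, 53.9, 57.1, 73.8, 79.8, 81.9, 97.9, 114.9.
The total first reaches 33 DD on day 5.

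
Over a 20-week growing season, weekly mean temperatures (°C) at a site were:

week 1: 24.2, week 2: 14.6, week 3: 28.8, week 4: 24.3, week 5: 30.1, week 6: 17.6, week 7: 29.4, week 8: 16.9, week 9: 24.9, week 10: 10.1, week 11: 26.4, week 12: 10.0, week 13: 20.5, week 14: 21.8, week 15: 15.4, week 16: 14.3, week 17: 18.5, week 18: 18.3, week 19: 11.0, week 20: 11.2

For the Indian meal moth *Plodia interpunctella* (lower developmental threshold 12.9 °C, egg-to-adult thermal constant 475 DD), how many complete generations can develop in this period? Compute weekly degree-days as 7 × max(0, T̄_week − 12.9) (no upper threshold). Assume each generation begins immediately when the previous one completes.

2 generations

Weekly DD (7 × max(0, T̄ − 12.9)): 79.1, 11.9, 111.3, 79.8, 120.4, 32.9, 115.5, 28.0, 84.0, 0.0, 94.5, 0.0, 53.2, 62.3, 17.5, 9.8, 39.2, 37.8, 0.0, 0.0.
Season total = 977.2 DD.
Complete generations = ⌊977.2 / 475⌋ = 2.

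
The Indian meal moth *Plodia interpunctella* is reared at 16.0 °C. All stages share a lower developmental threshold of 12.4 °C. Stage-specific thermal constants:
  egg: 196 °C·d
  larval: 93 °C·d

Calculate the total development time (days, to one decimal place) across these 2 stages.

Daily accumulation at 16.0 °C = 16.0 − 12.4 = 3.6 DD/day.
Total K = 196 + 93 = 289 DD.
Total duration = 289 / 3.6 = 80.278 ≈ 80.3 days.

80.3 days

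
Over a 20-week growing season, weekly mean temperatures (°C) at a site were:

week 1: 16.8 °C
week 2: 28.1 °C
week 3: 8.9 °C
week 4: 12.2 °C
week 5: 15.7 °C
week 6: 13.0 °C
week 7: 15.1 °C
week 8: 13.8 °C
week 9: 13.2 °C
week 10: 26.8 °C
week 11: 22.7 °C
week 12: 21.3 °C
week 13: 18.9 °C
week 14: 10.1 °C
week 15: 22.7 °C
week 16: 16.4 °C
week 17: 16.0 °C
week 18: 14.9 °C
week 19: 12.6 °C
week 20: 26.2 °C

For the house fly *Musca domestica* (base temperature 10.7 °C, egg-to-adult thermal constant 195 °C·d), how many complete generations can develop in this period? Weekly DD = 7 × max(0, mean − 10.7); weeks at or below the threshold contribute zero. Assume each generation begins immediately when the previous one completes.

Weekly DD (7 × max(0, T̄ − 10.7)): 42.7, 121.8, 0.0, 10.5, 35.0, 16.1, 30.8, 21.7, 17.5, 112.7, 84.0, 74.2, 57.4, 0.0, 84.0, 39.9, 37.1, 29.4, 13.3, 108.5.
Season total = 936.6 DD.
Complete generations = ⌊936.6 / 195⌋ = 4.

4 generations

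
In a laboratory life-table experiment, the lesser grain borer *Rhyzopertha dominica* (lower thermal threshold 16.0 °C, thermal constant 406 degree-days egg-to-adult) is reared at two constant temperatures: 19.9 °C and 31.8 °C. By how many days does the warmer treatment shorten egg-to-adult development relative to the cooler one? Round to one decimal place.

78.4 days

At 19.9 °C: 406 / (19.9 − 16.0) = 406 / 3.9 = 104.103 d.
At 31.8 °C: 406 / (31.8 − 16.0) = 406 / 15.8 = 25.696 d.
Difference = |104.103 − 25.696| = 78.406 ≈ 78.4 days.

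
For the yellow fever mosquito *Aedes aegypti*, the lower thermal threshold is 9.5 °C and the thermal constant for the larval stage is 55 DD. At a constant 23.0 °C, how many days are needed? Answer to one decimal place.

4.1 days

Daily accumulation = 23.0 − 9.5 = 13.5 DD/day.
Duration = 55 / 13.5 = 4.074 ≈ 4.1 days.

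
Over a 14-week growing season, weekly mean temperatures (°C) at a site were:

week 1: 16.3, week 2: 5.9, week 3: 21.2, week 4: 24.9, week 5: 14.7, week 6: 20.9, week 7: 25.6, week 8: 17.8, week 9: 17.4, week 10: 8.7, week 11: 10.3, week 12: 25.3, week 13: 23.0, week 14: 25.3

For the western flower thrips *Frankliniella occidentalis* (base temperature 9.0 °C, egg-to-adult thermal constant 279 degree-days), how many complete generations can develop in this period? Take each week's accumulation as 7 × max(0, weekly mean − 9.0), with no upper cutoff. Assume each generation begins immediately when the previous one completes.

Weekly DD (7 × max(0, T̄ − 9.0)): 51.1, 0.0, 85.4, 111.3, 39.9, 83.3, 116.2, 61.6, 58.8, 0.0, 9.1, 114.1, 98.0, 114.1.
Season total = 942.9 DD.
Complete generations = ⌊942.9 / 279⌋ = 3.

3 generations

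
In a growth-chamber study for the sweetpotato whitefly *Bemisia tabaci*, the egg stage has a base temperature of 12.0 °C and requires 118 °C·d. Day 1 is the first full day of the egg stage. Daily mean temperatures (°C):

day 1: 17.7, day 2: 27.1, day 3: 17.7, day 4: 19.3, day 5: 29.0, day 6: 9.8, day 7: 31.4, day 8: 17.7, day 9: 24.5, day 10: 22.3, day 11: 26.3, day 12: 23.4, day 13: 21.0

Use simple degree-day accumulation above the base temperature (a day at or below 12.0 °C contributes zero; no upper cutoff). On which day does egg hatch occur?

day 12

Daily DD above 12.0 °C: 5.7, 15.1, 5.7, 7.3, 17.0, 0.0, 19.4, 5.7, 12.5, 10.3, 14.3, 11.4, 9.0.
Cumulative: 5.7, 20.8, 26.5, 33.8, 50.8, 50.8, 70.2, 75.9, 88.4, 98.7, 113.0, 124.4, 133.4.
The total first reaches 118 DD on day 12.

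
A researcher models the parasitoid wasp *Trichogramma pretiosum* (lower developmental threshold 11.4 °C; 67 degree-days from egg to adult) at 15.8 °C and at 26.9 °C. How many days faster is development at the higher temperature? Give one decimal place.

10.9 days

At 15.8 °C: 67 / (15.8 − 11.4) = 67 / 4.4 = 15.227 d.
At 26.9 °C: 67 / (26.9 − 11.4) = 67 / 15.5 = 4.323 d.
Difference = |15.227 − 4.323| = 10.905 ≈ 10.9 days.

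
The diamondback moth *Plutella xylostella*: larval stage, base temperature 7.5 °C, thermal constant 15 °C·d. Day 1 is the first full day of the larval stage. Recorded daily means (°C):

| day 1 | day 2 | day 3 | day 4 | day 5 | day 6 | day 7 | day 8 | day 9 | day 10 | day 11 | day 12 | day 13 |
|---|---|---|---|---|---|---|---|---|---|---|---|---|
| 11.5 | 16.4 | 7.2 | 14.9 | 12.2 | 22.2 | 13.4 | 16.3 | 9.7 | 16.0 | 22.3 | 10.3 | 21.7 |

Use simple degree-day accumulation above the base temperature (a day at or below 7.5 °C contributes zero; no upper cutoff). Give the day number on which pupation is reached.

day 4

Daily DD above 7.5 °C: 4.0, 8.9, 0.0, 7.4, 4.7, 14.7, 5.9, 8.8, 2.2, 8.5, 14.8, 2.8, 14.2.
Cumulative: 4.0, 12.9, 12.9, 20.3, 25.0, 39.7, 45.6, 54.4, 56.6, 65.1, 79.9, 82.7, 96.9.
The total first reaches 15 DD on day 4.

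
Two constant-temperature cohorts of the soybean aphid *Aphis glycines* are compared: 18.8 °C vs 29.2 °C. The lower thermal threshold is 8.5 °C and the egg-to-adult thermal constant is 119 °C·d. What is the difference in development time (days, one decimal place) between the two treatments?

At 18.8 °C: 119 / (18.8 − 8.5) = 119 / 10.3 = 11.553 d.
At 29.2 °C: 119 / (29.2 − 8.5) = 119 / 20.7 = 5.749 d.
Difference = |11.553 − 5.749| = 5.805 ≈ 5.8 days.

5.8 days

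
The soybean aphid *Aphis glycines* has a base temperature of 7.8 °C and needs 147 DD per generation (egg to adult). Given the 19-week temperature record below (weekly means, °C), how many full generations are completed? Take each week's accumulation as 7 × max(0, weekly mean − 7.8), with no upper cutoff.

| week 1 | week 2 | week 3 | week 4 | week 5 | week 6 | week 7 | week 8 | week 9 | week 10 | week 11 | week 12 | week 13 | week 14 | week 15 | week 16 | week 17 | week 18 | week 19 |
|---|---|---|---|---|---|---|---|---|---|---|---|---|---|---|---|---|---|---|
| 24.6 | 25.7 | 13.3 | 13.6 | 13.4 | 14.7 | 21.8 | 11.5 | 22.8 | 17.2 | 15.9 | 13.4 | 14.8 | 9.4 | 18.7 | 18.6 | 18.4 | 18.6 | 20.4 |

8 generations

Weekly DD (7 × max(0, T̄ − 7.8)): 117.6, 125.3, 38.5, 40.6, 39.2, 48.3, 98.0, 25.9, 105.0, 65.8, 56.7, 39.2, 49.0, 11.2, 76.3, 75.6, 74.2, 75.6, 88.2.
Season total = 1250.2 DD.
Complete generations = ⌊1250.2 / 147⌋ = 8.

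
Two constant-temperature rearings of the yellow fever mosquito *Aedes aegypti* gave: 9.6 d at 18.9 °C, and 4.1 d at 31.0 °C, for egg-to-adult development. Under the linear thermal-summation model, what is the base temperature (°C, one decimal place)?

Equal thermal constants: D₁(T₁ − T_b) = D₂(T₂ − T_b).
9.6·(18.9 − T_b) = 4.1·(31.0 − T_b)
T_b = (9.6·18.9 − 4.1·31.0) / (9.6 − 4.1) = 54.34 / 5.5 = 9.880 °C ≈ 9.9 °C.

9.9 °C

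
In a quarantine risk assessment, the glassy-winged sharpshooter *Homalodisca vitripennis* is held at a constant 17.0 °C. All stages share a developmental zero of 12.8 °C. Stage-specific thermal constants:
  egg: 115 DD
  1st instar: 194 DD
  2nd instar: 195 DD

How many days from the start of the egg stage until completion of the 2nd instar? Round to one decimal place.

Daily accumulation at 17.0 °C = 17.0 − 12.8 = 4.2 DD/day.
Total K = 115 + 194 + 195 = 504 DD.
Total duration = 504 / 4.2 = 120.000 ≈ 120.0 days.

120.0 days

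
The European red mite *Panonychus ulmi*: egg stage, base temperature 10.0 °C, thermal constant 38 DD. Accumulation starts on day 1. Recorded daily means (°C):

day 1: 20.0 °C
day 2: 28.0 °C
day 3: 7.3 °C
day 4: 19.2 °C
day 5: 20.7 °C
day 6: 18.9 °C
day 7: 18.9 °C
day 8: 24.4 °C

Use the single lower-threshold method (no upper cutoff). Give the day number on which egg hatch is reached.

Daily DD above 10.0 °C: 10.0, 18.0, 0.0, 9.2, 10.7, 8.9, 8.9, 14.4.
Cumulative: 10.0, 28.0, 28.0, 37.2, 47.9, 56.8, 65.7, 80.1.
The total first reaches 38 DD on day 5.

day 5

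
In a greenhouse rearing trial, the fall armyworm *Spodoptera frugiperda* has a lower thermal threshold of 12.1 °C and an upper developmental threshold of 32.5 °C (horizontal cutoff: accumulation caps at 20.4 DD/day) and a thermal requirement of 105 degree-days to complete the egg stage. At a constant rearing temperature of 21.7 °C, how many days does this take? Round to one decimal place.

Daily accumulation = 21.7 − 12.1 = 9.6 DD/day.
Duration = 105 / 9.6 = 10.938 ≈ 10.9 days.

10.9 days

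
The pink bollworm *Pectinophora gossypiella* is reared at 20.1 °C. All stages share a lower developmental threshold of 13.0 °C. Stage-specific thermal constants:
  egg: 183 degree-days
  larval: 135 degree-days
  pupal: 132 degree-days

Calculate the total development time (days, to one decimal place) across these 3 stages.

63.4 days

Daily accumulation at 20.1 °C = 20.1 − 13.0 = 7.1 DD/day.
Total K = 183 + 135 + 132 = 450 DD.
Total duration = 450 / 7.1 = 63.380 ≈ 63.4 days.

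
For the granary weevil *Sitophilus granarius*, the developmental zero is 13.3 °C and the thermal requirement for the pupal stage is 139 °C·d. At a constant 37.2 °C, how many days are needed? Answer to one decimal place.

Daily accumulation = 37.2 − 13.3 = 23.9 DD/day.
Duration = 139 / 23.9 = 5.816 ≈ 5.8 days.

5.8 days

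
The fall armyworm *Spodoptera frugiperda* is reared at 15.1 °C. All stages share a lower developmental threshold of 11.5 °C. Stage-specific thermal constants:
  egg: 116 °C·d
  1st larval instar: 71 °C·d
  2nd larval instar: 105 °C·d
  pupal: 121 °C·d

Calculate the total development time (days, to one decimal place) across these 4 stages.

Daily accumulation at 15.1 °C = 15.1 − 11.5 = 3.6 DD/day.
Total K = 116 + 71 + 105 + 121 = 413 DD.
Total duration = 413 / 3.6 = 114.722 ≈ 114.7 days.

114.7 days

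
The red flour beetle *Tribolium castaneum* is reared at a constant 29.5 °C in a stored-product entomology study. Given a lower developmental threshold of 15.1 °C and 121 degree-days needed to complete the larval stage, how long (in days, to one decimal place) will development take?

Daily accumulation = 29.5 − 15.1 = 14.4 DD/day.
Duration = 121 / 14.4 = 8.403 ≈ 8.4 days.

8.4 days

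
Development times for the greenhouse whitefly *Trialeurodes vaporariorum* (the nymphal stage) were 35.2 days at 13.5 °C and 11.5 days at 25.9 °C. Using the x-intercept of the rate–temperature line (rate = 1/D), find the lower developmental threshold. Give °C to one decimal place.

7.5 °C

Under the model K = D·(T − T_b), so D₁·(T₁ − T_b) = D₂·(T₂ − T_b).
35.2·(13.5 − T_b) = 11.5·(25.9 − T_b)
T_b = (35.2·13.5 − 11.5·25.9) / (35.2 − 11.5) = 177.35 / 23.7 = 7.483 °C ≈ 7.5 °C.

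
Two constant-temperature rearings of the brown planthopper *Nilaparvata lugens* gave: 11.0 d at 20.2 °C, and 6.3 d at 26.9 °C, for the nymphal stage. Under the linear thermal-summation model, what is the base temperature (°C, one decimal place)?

11.2 °C

Equal thermal constants: D₁(T₁ − T_b) = D₂(T₂ − T_b).
11.0·(20.2 − T_b) = 6.3·(26.9 − T_b)
T_b = (11.0·20.2 − 6.3·26.9) / (11.0 − 6.3) = 52.73 / 4.7 = 11.219 °C ≈ 11.2 °C.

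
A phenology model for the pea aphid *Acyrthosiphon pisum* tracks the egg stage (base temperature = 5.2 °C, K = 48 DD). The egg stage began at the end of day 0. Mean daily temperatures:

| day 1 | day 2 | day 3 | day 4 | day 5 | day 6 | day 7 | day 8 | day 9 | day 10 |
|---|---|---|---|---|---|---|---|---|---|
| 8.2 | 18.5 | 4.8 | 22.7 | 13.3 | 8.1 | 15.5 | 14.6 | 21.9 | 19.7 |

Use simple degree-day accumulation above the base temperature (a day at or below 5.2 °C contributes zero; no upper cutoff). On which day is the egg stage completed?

Daily DD above 5.2 °C: 3.0, 13.3, 0.0, 17.5, 8.1, 2.9, 10.3, 9.4, 16.7, 14.5.
Cumulative: 3.0, 16.3, 16.3, 33.8, 41.9, 44.8, 55.1, 64.5, 81.2, 95.7.
The total first reaches 48 DD on day 7.

day 7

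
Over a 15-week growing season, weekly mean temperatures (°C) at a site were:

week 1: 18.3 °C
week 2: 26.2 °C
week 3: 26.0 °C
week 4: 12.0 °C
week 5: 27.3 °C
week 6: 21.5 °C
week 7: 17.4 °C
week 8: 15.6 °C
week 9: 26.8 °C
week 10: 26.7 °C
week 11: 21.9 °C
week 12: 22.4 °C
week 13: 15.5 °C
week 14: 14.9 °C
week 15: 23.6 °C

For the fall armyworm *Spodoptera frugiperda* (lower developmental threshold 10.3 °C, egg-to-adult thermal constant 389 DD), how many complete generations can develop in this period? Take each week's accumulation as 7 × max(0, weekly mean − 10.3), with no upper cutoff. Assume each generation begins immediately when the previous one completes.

2 generations

Weekly DD (7 × max(0, T̄ − 10.3)): 56.0, 111.3, 109.9, 11.9, 119.0, 78.4, 49.7, 37.1, 115.5, 114.8, 81.2, 84.7, 36.4, 32.2, 93.1.
Season total = 1131.2 DD.
Complete generations = ⌊1131.2 / 389⌋ = 2.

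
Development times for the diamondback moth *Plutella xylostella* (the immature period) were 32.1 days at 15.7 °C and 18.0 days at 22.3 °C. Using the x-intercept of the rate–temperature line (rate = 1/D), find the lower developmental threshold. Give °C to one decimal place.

7.3 °C

Under the model K = D·(T − T_b), so D₁·(T₁ − T_b) = D₂·(T₂ − T_b).
32.1·(15.7 − T_b) = 18.0·(22.3 − T_b)
T_b = (32.1·15.7 − 18.0·22.3) / (32.1 − 18.0) = 102.57 / 14.1 = 7.274 °C ≈ 7.3 °C.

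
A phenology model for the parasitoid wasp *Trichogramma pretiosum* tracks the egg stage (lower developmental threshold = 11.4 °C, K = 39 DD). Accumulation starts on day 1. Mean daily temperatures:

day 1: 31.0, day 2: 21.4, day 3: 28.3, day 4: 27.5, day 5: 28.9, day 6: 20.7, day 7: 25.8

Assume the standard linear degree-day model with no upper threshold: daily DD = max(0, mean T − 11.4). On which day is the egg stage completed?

day 3

Daily DD above 11.4 °C: 19.6, 10.0, 16.9, 16.1, 17.5, 9.3, 14.4.
Cumulative: 19.6, 29.6, 46.5, 62.6, 80.1, 89.4, 103.8.
The total first reaches 39 DD on day 3.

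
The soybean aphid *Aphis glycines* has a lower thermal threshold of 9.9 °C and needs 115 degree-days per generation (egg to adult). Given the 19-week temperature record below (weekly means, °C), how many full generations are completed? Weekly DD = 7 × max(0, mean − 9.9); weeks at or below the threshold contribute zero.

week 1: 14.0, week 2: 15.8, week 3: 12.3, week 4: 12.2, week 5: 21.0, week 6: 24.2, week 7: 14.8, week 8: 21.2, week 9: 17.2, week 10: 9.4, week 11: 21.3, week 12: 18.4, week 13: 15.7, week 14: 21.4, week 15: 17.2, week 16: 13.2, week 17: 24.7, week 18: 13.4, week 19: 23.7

8 generations

Weekly DD (7 × max(0, T̄ − 9.9)): 28.7, 41.3, 16.8, 16.1, 77.7, 100.1, 34.3, 79.1, 51.1, 0.0, 79.8, 59.5, 40.6, 80.5, 51.1, 23.1, 103.6, 24.5, 96.6.
Season total = 1004.5 DD.
Complete generations = ⌊1004.5 / 115⌋ = 8.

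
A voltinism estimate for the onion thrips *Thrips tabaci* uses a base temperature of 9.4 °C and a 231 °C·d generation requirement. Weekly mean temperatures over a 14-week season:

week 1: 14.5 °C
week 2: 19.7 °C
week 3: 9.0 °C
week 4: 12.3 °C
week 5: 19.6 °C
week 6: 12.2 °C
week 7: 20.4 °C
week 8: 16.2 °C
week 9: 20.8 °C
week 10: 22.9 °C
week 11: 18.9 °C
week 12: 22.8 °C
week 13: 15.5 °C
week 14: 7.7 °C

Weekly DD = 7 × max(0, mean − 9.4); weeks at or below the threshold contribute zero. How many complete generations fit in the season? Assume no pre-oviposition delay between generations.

3 generations

Weekly DD (7 × max(0, T̄ − 9.4)): 35.7, 72.1, 0.0, 20.3, 71.4, 19.6, 77.0, 47.6, 79.8, 94.5, 66.5, 93.8, 42.7, 0.0.
Season total = 721.0 DD.
Complete generations = ⌊721.0 / 231⌋ = 3.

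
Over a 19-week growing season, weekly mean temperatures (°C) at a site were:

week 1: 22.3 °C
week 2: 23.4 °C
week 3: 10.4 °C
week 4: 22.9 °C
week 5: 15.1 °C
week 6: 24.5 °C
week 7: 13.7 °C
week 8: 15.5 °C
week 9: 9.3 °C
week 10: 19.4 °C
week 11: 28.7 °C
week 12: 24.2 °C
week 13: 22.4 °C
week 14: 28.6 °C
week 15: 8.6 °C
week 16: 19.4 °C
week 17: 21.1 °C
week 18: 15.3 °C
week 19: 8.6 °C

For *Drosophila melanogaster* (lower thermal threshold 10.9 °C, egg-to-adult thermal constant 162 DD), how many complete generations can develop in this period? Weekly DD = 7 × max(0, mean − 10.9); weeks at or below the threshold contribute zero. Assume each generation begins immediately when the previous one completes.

6 generations

Weekly DD (7 × max(0, T̄ − 10.9)): 79.8, 87.5, 0.0, 84.0, 29.4, 95.2, 19.6, 32.2, 0.0, 59.5, 124.6, 93.1, 80.5, 123.9, 0.0, 59.5, 71.4, 30.8, 0.0.
Season total = 1071.0 DD.
Complete generations = ⌊1071.0 / 162⌋ = 6.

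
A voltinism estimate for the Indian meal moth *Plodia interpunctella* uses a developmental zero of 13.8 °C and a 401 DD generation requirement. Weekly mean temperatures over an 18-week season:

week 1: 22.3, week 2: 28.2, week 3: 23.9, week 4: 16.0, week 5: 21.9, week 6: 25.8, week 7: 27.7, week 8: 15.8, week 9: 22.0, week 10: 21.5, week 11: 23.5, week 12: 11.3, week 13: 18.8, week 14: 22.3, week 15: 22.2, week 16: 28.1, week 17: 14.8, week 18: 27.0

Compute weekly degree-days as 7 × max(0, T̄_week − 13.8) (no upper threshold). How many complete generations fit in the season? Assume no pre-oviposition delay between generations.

Weekly DD (7 × max(0, T̄ − 13.8)): 59.5, 100.8, 70.7, 15.4, 56.7, 84.0, 97.3, 14.0, 57.4, 53.9, 67.9, 0.0, 35.0, 59.5, 58.8, 100.1, 7.0, 92.4.
Season total = 1030.4 DD.
Complete generations = ⌊1030.4 / 401⌋ = 2.

2 generations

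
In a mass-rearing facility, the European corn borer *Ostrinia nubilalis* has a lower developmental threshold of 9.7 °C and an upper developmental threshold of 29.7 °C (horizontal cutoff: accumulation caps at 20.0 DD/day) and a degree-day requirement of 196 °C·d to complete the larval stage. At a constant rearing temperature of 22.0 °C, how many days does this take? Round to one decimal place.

Daily accumulation = 22.0 − 9.7 = 12.3 DD/day.
Duration = 196 / 12.3 = 15.935 ≈ 15.9 days.

15.9 days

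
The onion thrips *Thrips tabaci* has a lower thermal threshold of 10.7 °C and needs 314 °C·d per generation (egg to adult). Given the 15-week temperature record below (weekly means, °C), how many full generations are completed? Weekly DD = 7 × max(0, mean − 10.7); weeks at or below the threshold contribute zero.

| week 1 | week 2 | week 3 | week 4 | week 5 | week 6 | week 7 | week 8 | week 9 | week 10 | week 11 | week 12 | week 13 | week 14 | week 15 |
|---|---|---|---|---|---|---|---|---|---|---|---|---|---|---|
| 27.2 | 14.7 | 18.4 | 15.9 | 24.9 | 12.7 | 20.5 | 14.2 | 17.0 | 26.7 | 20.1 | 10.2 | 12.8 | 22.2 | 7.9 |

2 generations

Weekly DD (7 × max(0, T̄ − 10.7)): 115.5, 28.0, 53.9, 36.4, 99.4, 14.0, 68.6, 24.5, 44.1, 112.0, 65.8, 0.0, 14.7, 80.5, 0.0.
Season total = 757.4 DD.
Complete generations = ⌊757.4 / 314⌋ = 2.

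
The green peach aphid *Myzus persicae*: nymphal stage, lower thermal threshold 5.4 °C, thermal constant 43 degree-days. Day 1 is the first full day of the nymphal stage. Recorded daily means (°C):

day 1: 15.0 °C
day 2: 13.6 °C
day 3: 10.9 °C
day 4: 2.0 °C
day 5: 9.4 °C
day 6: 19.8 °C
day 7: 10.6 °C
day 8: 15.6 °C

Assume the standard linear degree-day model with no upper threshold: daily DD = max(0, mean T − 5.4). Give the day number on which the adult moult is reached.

day 7

Daily DD above 5.4 °C: 9.6, 8.2, 5.5, 0.0, 4.0, 14.4, 5.2, 10.2.
Cumulative: 9.6, 17.8, 23.3, 23.3, 27.3, 41.7, 46.9, 57.1.
The total first reaches 43 DD on day 7.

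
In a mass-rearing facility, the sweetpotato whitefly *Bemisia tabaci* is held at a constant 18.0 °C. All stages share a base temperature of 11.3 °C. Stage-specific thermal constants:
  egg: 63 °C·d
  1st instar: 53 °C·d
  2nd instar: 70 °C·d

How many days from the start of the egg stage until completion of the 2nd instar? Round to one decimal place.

Daily accumulation at 18.0 °C = 18.0 − 11.3 = 6.7 DD/day.
Total K = 63 + 53 + 70 = 186 DD.
Total duration = 186 / 6.7 = 27.761 ≈ 27.8 days.

27.8 days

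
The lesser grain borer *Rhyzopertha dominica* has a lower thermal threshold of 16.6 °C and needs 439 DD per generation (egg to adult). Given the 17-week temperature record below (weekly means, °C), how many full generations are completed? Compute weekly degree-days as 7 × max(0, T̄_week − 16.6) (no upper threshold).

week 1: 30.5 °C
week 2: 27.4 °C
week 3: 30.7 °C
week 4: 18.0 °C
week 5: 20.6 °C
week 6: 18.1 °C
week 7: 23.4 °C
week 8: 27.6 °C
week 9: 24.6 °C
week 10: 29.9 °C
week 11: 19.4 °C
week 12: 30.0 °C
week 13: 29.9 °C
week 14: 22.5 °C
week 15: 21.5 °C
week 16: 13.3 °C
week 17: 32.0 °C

Weekly DD (7 × max(0, T̄ − 16.6)): 97.3, 75.6, 98.7, 9.8, 28.0, 10.5, 47.6, 77.0, 56.0, 93.1, 19.6, 93.8, 93.1, 41.3, 34.3, 0.0, 107.8.
Season total = 983.5 DD.
Complete generations = ⌊983.5 / 439⌋ = 2.

2 generations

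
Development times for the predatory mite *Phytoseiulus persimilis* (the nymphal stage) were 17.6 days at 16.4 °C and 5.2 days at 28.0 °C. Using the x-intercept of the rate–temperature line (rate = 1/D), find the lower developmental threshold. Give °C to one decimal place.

Equal thermal constants: D₁(T₁ − T_b) = D₂(T₂ − T_b).
17.6·(16.4 − T_b) = 5.2·(28.0 − T_b)
T_b = (17.6·16.4 − 5.2·28.0) / (17.6 − 5.2) = 143.04 / 12.4 = 11.535 °C ≈ 11.5 °C.

11.5 °C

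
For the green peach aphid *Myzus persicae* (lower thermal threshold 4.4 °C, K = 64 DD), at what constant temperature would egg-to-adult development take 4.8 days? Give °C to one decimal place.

17.7 °C

Required daily accumulation = 64 / 4.8 = 13.333 DD/day.
T = T_base + 13.333 = 4.4 + 13.333 = 17.733 ≈ 17.7 °C.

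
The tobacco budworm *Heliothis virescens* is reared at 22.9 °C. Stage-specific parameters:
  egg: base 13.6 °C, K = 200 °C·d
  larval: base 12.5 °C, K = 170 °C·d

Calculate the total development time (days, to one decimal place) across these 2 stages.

37.9 days

egg: 200 / (22.9 − 13.6) = 200 / 9.3 = 21.505 d.
larval: 170 / (22.9 − 12.5) = 170 / 10.4 = 16.346 d.
Sum = 37.852 ≈ 37.9 days.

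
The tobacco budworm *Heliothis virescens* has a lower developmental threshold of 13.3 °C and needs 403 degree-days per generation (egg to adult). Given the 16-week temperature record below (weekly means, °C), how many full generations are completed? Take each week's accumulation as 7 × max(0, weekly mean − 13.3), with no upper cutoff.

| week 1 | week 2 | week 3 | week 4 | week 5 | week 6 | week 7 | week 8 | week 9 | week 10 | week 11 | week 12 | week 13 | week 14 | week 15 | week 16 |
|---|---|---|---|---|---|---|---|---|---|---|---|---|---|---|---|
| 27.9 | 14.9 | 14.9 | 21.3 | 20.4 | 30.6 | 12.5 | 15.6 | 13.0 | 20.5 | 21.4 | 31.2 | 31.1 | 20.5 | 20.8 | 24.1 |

Weekly DD (7 × max(0, T̄ − 13.3)): 102.2, 11.2, 11.2, 56.0, 49.7, 121.1, 0.0, 16.1, 0.0, 50.4, 56.7, 125.3, 124.6, 50.4, 52.5, 75.6.
Season total = 903.0 DD.
Complete generations = ⌊903.0 / 403⌋ = 2.

2 generations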